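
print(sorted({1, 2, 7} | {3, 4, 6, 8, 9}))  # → [1, 2, 3, 4, 6, 7, 8, 9]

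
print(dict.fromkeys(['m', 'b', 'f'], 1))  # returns {'m': 1, 'b': 1, 'f': 1}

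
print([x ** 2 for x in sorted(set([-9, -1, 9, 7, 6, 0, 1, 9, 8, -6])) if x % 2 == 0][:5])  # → [36, 0, 36, 64]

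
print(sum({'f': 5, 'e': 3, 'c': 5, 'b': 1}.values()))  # 14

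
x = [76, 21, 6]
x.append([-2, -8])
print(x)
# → [76, 21, 6, [-2, -8]]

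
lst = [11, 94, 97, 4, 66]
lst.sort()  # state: [4, 11, 66, 94, 97]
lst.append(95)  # [4, 11, 66, 94, 97, 95]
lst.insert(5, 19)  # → [4, 11, 66, 94, 97, 19, 95]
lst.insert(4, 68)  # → [4, 11, 66, 94, 68, 97, 19, 95]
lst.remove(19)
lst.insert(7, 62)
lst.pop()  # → 62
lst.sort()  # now [4, 11, 66, 68, 94, 95, 97]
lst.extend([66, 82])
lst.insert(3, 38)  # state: [4, 11, 66, 38, 68, 94, 95, 97, 66, 82]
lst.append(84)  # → [4, 11, 66, 38, 68, 94, 95, 97, 66, 82, 84]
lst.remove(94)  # [4, 11, 66, 38, 68, 95, 97, 66, 82, 84]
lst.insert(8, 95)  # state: [4, 11, 66, 38, 68, 95, 97, 66, 95, 82, 84]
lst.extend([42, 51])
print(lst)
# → [4, 11, 66, 38, 68, 95, 97, 66, 95, 82, 84, 42, 51]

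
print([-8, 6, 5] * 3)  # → [-8, 6, 5, -8, 6, 5, -8, 6, 5]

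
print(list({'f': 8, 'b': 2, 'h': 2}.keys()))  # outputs ['f', 'b', 'h']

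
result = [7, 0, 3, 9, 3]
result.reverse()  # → [3, 9, 3, 0, 7]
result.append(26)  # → [3, 9, 3, 0, 7, 26]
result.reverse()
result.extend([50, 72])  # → [26, 7, 0, 3, 9, 3, 50, 72]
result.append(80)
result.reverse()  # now [80, 72, 50, 3, 9, 3, 0, 7, 26]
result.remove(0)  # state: [80, 72, 50, 3, 9, 3, 7, 26]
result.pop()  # 26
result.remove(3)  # [80, 72, 50, 9, 3, 7]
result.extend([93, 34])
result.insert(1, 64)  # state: [80, 64, 72, 50, 9, 3, 7, 93, 34]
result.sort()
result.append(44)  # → [3, 7, 9, 34, 50, 64, 72, 80, 93, 44]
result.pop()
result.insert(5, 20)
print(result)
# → [3, 7, 9, 34, 50, 20, 64, 72, 80, 93]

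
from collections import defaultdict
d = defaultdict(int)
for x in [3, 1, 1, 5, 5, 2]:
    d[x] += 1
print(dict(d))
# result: {3: 1, 1: 2, 5: 2, 2: 1}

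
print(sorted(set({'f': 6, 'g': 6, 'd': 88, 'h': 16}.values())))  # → [6, 16, 88]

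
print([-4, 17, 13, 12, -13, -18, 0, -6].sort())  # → None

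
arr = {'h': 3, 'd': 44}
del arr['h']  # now {'d': 44}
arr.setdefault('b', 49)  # 49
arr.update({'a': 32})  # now {'d': 44, 'b': 49, 'a': 32}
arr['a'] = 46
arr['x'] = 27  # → {'d': 44, 'b': 49, 'a': 46, 'x': 27}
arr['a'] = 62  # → {'d': 44, 'b': 49, 'a': 62, 'x': 27}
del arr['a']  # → {'d': 44, 'b': 49, 'x': 27}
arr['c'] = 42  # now {'d': 44, 'b': 49, 'x': 27, 'c': 42}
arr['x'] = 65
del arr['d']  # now {'b': 49, 'x': 65, 'c': 42}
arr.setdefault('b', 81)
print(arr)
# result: {'b': 49, 'x': 65, 'c': 42}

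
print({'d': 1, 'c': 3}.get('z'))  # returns None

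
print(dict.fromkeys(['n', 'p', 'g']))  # {'n': None, 'p': None, 'g': None}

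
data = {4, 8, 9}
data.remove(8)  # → {4, 9}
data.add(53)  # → {4, 9, 53}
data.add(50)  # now {4, 9, 50, 53}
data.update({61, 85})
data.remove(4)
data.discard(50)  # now {9, 53, 61, 85}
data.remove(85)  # {9, 53, 61}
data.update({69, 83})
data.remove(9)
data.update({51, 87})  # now {51, 53, 61, 69, 83, 87}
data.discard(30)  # {51, 53, 61, 69, 83, 87}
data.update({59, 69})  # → {51, 53, 59, 61, 69, 83, 87}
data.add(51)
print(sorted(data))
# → [51, 53, 59, 61, 69, 83, 87]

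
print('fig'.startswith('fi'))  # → True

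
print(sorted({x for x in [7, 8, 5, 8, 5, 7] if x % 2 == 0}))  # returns [8]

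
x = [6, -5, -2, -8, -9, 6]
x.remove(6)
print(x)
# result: [-5, -2, -8, -9, 6]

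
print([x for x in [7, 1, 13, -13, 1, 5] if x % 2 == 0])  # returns []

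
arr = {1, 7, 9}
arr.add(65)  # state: {1, 7, 9, 65}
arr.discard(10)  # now {1, 7, 9, 65}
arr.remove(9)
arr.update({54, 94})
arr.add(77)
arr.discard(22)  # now {1, 7, 54, 65, 77, 94}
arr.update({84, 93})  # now {1, 7, 54, 65, 77, 84, 93, 94}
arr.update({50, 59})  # {1, 7, 50, 54, 59, 65, 77, 84, 93, 94}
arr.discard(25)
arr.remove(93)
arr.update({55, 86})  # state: {1, 7, 50, 54, 55, 59, 65, 77, 84, 86, 94}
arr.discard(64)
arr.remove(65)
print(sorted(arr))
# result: [1, 7, 50, 54, 55, 59, 77, 84, 86, 94]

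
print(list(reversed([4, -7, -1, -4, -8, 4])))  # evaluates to [4, -8, -4, -1, -7, 4]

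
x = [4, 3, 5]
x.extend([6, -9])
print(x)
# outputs [4, 3, 5, 6, -9]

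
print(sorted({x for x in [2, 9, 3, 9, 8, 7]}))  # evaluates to [2, 3, 7, 8, 9]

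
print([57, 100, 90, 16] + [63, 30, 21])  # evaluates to [57, 100, 90, 16, 63, 30, 21]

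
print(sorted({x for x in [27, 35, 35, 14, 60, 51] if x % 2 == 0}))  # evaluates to [14, 60]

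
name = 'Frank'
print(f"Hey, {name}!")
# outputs Hey, Frank!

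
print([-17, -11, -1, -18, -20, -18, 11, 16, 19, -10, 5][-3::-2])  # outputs [19, 11, -20, -1, -17]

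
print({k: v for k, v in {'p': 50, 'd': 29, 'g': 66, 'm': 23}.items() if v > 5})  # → {'p': 50, 'd': 29, 'g': 66, 'm': 23}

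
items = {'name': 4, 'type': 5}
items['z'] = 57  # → {'name': 4, 'type': 5, 'z': 57}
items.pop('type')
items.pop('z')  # 57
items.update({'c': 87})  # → {'name': 4, 'c': 87}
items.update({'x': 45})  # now {'name': 4, 'c': 87, 'x': 45}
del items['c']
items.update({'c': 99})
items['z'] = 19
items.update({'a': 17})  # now {'name': 4, 'x': 45, 'c': 99, 'z': 19, 'a': 17}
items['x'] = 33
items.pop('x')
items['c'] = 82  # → {'name': 4, 'c': 82, 'z': 19, 'a': 17}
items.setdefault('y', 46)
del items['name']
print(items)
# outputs {'c': 82, 'z': 19, 'a': 17, 'y': 46}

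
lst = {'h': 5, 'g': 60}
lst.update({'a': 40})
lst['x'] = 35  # {'h': 5, 'g': 60, 'a': 40, 'x': 35}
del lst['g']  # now {'h': 5, 'a': 40, 'x': 35}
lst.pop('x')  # 35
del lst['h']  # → {'a': 40}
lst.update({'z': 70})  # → {'a': 40, 'z': 70}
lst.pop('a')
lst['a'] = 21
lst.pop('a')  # 21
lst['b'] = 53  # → {'z': 70, 'b': 53}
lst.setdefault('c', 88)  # 88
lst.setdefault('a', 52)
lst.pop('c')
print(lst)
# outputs {'z': 70, 'b': 53, 'a': 52}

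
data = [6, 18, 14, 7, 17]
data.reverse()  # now [17, 7, 14, 18, 6]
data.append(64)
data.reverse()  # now [64, 6, 18, 14, 7, 17]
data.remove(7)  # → [64, 6, 18, 14, 17]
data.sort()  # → [6, 14, 17, 18, 64]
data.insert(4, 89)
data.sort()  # [6, 14, 17, 18, 64, 89]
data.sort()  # [6, 14, 17, 18, 64, 89]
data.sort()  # [6, 14, 17, 18, 64, 89]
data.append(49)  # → [6, 14, 17, 18, 64, 89, 49]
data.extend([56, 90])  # [6, 14, 17, 18, 64, 89, 49, 56, 90]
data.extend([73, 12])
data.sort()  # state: [6, 12, 14, 17, 18, 49, 56, 64, 73, 89, 90]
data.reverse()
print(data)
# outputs [90, 89, 73, 64, 56, 49, 18, 17, 14, 12, 6]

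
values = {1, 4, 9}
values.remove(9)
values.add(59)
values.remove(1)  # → {4, 59}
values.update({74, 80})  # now {4, 59, 74, 80}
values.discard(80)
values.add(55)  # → {4, 55, 59, 74}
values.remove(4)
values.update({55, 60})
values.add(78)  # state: {55, 59, 60, 74, 78}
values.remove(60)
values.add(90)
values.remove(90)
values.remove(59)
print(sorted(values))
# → [55, 74, 78]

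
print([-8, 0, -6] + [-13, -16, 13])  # [-8, 0, -6, -13, -16, 13]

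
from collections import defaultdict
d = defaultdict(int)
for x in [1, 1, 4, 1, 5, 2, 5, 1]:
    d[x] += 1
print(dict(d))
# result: {1: 4, 4: 1, 5: 2, 2: 1}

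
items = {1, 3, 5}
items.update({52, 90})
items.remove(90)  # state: {1, 3, 5, 52}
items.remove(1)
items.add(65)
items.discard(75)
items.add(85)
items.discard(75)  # {3, 5, 52, 65, 85}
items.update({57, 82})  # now {3, 5, 52, 57, 65, 82, 85}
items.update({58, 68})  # {3, 5, 52, 57, 58, 65, 68, 82, 85}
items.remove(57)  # {3, 5, 52, 58, 65, 68, 82, 85}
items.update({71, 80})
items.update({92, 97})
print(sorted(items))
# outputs [3, 5, 52, 58, 65, 68, 71, 80, 82, 85, 92, 97]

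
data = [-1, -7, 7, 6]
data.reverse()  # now [6, 7, -7, -1]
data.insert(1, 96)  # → [6, 96, 7, -7, -1]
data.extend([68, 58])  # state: [6, 96, 7, -7, -1, 68, 58]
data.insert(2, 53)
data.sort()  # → [-7, -1, 6, 7, 53, 58, 68, 96]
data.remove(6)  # [-7, -1, 7, 53, 58, 68, 96]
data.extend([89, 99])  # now [-7, -1, 7, 53, 58, 68, 96, 89, 99]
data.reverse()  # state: [99, 89, 96, 68, 58, 53, 7, -1, -7]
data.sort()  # [-7, -1, 7, 53, 58, 68, 89, 96, 99]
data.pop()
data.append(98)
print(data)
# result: [-7, -1, 7, 53, 58, 68, 89, 96, 98]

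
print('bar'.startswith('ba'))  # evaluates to True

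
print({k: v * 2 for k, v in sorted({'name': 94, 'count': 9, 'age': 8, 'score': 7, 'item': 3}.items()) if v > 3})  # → {'age': 16, 'count': 18, 'name': 188, 'score': 14}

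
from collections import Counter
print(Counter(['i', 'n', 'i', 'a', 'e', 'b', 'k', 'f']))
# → Counter({'i': 2, 'n': 1, 'a': 1, 'e': 1, 'b': 1, 'k': 1, 'f': 1})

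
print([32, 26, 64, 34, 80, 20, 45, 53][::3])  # [32, 34, 45]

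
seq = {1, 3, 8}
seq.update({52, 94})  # {1, 3, 8, 52, 94}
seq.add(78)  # {1, 3, 8, 52, 78, 94}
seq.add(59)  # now {1, 3, 8, 52, 59, 78, 94}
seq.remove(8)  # {1, 3, 52, 59, 78, 94}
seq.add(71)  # {1, 3, 52, 59, 71, 78, 94}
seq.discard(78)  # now {1, 3, 52, 59, 71, 94}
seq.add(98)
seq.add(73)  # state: {1, 3, 52, 59, 71, 73, 94, 98}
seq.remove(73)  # {1, 3, 52, 59, 71, 94, 98}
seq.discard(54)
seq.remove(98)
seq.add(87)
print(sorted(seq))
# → [1, 3, 52, 59, 71, 87, 94]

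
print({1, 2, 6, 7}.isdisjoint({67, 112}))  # True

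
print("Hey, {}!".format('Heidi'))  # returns Hey, Heidi!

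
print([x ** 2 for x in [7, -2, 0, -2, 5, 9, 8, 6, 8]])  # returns [49, 4, 0, 4, 25, 81, 64, 36, 64]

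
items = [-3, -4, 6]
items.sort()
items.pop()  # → 6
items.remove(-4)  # [-3]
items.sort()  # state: [-3]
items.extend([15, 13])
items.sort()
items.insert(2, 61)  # [-3, 13, 61, 15]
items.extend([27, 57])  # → [-3, 13, 61, 15, 27, 57]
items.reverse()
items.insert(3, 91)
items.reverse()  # [-3, 13, 61, 91, 15, 27, 57]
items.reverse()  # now [57, 27, 15, 91, 61, 13, -3]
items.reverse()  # [-3, 13, 61, 91, 15, 27, 57]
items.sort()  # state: [-3, 13, 15, 27, 57, 61, 91]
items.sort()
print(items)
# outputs [-3, 13, 15, 27, 57, 61, 91]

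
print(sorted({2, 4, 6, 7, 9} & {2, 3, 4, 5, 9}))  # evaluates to [2, 4, 9]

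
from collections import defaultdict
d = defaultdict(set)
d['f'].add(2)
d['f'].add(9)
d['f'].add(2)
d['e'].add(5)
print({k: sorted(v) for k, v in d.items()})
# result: {'f': [2, 9], 'e': [5]}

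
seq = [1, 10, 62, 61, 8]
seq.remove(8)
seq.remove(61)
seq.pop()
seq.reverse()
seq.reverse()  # [1, 10]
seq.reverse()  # [10, 1]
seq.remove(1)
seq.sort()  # [10]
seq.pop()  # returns 10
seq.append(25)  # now [25]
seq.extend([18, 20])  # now [25, 18, 20]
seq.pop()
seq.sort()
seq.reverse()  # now [25, 18]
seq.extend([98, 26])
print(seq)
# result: [25, 18, 98, 26]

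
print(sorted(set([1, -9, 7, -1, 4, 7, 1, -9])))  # [-9, -1, 1, 4, 7]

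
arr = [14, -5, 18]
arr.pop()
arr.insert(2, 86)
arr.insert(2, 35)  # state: [14, -5, 35, 86]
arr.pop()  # 86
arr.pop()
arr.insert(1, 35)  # [14, 35, -5]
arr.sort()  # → [-5, 14, 35]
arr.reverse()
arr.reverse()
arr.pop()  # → 35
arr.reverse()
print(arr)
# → [14, -5]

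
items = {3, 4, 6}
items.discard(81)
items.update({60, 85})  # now {3, 4, 6, 60, 85}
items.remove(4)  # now {3, 6, 60, 85}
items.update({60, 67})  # {3, 6, 60, 67, 85}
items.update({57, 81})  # {3, 6, 57, 60, 67, 81, 85}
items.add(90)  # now {3, 6, 57, 60, 67, 81, 85, 90}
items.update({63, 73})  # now {3, 6, 57, 60, 63, 67, 73, 81, 85, 90}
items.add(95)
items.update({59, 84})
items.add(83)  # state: {3, 6, 57, 59, 60, 63, 67, 73, 81, 83, 84, 85, 90, 95}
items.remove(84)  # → {3, 6, 57, 59, 60, 63, 67, 73, 81, 83, 85, 90, 95}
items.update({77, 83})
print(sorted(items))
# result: [3, 6, 57, 59, 60, 63, 67, 73, 77, 81, 83, 85, 90, 95]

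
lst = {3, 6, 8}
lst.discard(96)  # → {3, 6, 8}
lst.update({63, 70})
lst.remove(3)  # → {6, 8, 63, 70}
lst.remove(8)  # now {6, 63, 70}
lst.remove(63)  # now {6, 70}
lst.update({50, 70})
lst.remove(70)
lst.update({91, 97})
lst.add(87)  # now {6, 50, 87, 91, 97}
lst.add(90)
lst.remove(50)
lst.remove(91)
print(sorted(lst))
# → [6, 87, 90, 97]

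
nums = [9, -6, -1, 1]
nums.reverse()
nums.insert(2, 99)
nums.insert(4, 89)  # [1, -1, 99, -6, 89, 9]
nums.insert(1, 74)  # [1, 74, -1, 99, -6, 89, 9]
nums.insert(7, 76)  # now [1, 74, -1, 99, -6, 89, 9, 76]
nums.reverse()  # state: [76, 9, 89, -6, 99, -1, 74, 1]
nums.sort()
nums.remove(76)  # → [-6, -1, 1, 9, 74, 89, 99]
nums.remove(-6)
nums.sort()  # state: [-1, 1, 9, 74, 89, 99]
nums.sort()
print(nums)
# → [-1, 1, 9, 74, 89, 99]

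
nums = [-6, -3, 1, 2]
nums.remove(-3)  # [-6, 1, 2]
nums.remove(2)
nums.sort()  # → [-6, 1]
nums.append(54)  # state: [-6, 1, 54]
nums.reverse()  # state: [54, 1, -6]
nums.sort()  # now [-6, 1, 54]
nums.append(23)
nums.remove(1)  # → [-6, 54, 23]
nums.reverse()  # [23, 54, -6]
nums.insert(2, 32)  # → [23, 54, 32, -6]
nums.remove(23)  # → [54, 32, -6]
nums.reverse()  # [-6, 32, 54]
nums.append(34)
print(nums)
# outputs [-6, 32, 54, 34]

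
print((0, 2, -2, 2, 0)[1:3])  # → (2, -2)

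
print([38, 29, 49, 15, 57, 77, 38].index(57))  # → 4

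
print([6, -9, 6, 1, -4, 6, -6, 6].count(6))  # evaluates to 4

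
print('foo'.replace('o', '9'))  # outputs f99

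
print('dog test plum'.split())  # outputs ['dog', 'test', 'plum']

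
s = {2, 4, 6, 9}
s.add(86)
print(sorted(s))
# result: [2, 4, 6, 9, 86]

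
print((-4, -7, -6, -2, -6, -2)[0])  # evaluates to -4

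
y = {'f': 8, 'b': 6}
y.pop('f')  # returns 8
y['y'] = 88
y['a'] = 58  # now {'b': 6, 'y': 88, 'a': 58}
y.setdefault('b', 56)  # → 6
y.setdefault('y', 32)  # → 88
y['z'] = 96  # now {'b': 6, 'y': 88, 'a': 58, 'z': 96}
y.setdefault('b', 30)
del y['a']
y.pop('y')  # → 88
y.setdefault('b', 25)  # 6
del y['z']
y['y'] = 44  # {'b': 6, 'y': 44}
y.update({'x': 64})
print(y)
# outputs {'b': 6, 'y': 44, 'x': 64}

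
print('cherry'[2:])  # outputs erry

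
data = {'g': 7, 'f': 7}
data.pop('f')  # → 7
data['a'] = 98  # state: {'g': 7, 'a': 98}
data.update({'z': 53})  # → {'g': 7, 'a': 98, 'z': 53}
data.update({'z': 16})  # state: {'g': 7, 'a': 98, 'z': 16}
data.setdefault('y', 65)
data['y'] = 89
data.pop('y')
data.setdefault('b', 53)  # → 53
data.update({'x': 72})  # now {'g': 7, 'a': 98, 'z': 16, 'b': 53, 'x': 72}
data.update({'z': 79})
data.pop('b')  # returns 53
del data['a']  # {'g': 7, 'z': 79, 'x': 72}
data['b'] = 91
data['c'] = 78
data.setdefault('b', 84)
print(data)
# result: {'g': 7, 'z': 79, 'x': 72, 'b': 91, 'c': 78}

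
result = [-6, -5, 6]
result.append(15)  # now [-6, -5, 6, 15]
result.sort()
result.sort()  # [-6, -5, 6, 15]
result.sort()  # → [-6, -5, 6, 15]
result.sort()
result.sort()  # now [-6, -5, 6, 15]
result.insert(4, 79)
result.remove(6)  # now [-6, -5, 15, 79]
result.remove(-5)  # [-6, 15, 79]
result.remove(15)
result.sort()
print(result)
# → [-6, 79]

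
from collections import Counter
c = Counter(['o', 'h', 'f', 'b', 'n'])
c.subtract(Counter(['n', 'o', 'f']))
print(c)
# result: Counter({'h': 1, 'b': 1, 'o': 0, 'f': 0, 'n': 0})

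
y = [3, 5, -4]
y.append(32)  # [3, 5, -4, 32]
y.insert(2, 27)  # [3, 5, 27, -4, 32]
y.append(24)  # [3, 5, 27, -4, 32, 24]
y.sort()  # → [-4, 3, 5, 24, 27, 32]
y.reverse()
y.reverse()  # [-4, 3, 5, 24, 27, 32]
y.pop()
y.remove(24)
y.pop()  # 27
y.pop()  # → 5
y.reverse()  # [3, -4]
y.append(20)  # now [3, -4, 20]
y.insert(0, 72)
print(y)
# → [72, 3, -4, 20]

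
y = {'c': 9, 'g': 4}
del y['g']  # {'c': 9}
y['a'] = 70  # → {'c': 9, 'a': 70}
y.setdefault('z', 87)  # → 87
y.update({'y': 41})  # {'c': 9, 'a': 70, 'z': 87, 'y': 41}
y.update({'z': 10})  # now {'c': 9, 'a': 70, 'z': 10, 'y': 41}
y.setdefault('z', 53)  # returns 10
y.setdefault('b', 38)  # 38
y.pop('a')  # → 70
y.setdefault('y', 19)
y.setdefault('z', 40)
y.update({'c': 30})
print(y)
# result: {'c': 30, 'z': 10, 'y': 41, 'b': 38}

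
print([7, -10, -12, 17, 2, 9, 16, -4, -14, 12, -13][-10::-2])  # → [-10]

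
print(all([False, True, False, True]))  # False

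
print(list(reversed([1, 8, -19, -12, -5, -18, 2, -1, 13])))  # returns [13, -1, 2, -18, -5, -12, -19, 8, 1]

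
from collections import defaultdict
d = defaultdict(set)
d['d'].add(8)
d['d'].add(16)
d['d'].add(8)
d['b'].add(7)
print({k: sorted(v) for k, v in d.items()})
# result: {'d': [8, 16], 'b': [7]}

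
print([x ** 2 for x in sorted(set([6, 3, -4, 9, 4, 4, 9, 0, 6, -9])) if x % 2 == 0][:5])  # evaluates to [16, 0, 16, 36]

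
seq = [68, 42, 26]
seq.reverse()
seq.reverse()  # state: [68, 42, 26]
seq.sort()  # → [26, 42, 68]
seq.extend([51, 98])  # [26, 42, 68, 51, 98]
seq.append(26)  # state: [26, 42, 68, 51, 98, 26]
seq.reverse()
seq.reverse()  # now [26, 42, 68, 51, 98, 26]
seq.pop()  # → 26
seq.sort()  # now [26, 42, 51, 68, 98]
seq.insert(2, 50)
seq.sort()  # [26, 42, 50, 51, 68, 98]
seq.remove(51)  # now [26, 42, 50, 68, 98]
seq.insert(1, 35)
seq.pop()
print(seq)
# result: [26, 35, 42, 50, 68]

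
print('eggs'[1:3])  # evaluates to gg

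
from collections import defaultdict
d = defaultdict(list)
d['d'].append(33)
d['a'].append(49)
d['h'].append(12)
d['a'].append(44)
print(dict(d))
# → {'d': [33], 'a': [49, 44], 'h': [12]}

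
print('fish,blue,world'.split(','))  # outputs ['fish', 'blue', 'world']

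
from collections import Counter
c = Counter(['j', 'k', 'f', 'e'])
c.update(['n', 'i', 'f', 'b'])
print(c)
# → Counter({'f': 2, 'j': 1, 'k': 1, 'e': 1, 'n': 1, 'i': 1, 'b': 1})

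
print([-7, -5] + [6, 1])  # [-7, -5, 6, 1]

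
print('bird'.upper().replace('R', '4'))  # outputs BI4D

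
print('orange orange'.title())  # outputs Orange Orange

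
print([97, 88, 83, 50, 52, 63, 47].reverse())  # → None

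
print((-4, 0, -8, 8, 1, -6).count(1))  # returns 1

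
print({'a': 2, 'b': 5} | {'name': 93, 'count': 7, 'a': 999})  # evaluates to {'a': 999, 'b': 5, 'name': 93, 'count': 7}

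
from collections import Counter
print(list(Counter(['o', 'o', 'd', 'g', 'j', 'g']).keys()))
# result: ['o', 'd', 'g', 'j']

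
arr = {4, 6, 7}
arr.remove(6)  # {4, 7}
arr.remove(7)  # {4}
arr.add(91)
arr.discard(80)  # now {4, 91}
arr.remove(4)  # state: {91}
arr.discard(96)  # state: {91}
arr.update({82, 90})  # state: {82, 90, 91}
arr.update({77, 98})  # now {77, 82, 90, 91, 98}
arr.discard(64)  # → {77, 82, 90, 91, 98}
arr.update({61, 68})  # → {61, 68, 77, 82, 90, 91, 98}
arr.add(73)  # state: {61, 68, 73, 77, 82, 90, 91, 98}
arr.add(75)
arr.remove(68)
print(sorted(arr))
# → [61, 73, 75, 77, 82, 90, 91, 98]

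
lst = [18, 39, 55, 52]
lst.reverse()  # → [52, 55, 39, 18]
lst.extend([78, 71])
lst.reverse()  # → [71, 78, 18, 39, 55, 52]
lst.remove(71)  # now [78, 18, 39, 55, 52]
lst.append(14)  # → [78, 18, 39, 55, 52, 14]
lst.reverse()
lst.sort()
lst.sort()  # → [14, 18, 39, 52, 55, 78]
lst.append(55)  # [14, 18, 39, 52, 55, 78, 55]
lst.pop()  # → 55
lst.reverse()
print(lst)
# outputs [78, 55, 52, 39, 18, 14]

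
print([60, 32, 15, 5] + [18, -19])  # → [60, 32, 15, 5, 18, -19]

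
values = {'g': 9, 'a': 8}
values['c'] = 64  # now {'g': 9, 'a': 8, 'c': 64}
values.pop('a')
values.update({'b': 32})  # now {'g': 9, 'c': 64, 'b': 32}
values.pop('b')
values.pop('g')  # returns 9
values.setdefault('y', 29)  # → 29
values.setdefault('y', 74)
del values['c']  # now {'y': 29}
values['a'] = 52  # {'y': 29, 'a': 52}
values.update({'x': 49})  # {'y': 29, 'a': 52, 'x': 49}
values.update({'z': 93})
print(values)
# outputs {'y': 29, 'a': 52, 'x': 49, 'z': 93}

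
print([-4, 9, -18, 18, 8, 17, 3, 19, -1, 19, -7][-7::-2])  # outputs [8, -18, -4]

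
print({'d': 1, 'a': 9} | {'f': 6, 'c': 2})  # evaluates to {'d': 1, 'a': 9, 'f': 6, 'c': 2}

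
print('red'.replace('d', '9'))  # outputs re9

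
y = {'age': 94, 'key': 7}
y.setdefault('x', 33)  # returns 33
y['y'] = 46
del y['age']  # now {'key': 7, 'x': 33, 'y': 46}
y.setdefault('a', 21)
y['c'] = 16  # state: {'key': 7, 'x': 33, 'y': 46, 'a': 21, 'c': 16}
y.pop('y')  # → 46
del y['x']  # {'key': 7, 'a': 21, 'c': 16}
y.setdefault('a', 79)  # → 21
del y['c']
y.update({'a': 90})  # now {'key': 7, 'a': 90}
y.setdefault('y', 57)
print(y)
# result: {'key': 7, 'a': 90, 'y': 57}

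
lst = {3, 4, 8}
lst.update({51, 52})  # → {3, 4, 8, 51, 52}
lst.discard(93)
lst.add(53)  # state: {3, 4, 8, 51, 52, 53}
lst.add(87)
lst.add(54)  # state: {3, 4, 8, 51, 52, 53, 54, 87}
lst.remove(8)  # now {3, 4, 51, 52, 53, 54, 87}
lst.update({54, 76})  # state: {3, 4, 51, 52, 53, 54, 76, 87}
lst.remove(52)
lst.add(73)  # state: {3, 4, 51, 53, 54, 73, 76, 87}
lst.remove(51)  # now {3, 4, 53, 54, 73, 76, 87}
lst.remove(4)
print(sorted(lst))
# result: [3, 53, 54, 73, 76, 87]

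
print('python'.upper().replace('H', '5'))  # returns PYT5ON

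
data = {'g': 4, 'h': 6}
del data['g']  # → {'h': 6}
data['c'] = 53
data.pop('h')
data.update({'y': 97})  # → {'c': 53, 'y': 97}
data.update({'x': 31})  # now {'c': 53, 'y': 97, 'x': 31}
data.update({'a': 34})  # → {'c': 53, 'y': 97, 'x': 31, 'a': 34}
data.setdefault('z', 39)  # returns 39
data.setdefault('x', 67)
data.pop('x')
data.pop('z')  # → 39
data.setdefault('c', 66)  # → 53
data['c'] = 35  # {'c': 35, 'y': 97, 'a': 34}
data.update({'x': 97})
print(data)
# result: {'c': 35, 'y': 97, 'a': 34, 'x': 97}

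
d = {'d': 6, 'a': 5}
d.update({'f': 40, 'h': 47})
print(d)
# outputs {'d': 6, 'a': 5, 'f': 40, 'h': 47}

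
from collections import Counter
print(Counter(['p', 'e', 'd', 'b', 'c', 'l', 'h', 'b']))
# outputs Counter({'b': 2, 'p': 1, 'e': 1, 'd': 1, 'c': 1, 'l': 1, 'h': 1})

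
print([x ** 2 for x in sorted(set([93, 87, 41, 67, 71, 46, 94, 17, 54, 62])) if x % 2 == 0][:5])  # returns [2116, 2916, 3844, 8836]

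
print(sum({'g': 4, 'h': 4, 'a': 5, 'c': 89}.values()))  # 102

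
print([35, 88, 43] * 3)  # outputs [35, 88, 43, 35, 88, 43, 35, 88, 43]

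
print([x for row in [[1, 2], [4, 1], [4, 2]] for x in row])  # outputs [1, 2, 4, 1, 4, 2]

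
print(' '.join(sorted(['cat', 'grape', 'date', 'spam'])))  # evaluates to cat date grape spam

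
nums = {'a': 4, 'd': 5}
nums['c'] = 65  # {'a': 4, 'd': 5, 'c': 65}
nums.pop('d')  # 5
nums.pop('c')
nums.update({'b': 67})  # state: {'a': 4, 'b': 67}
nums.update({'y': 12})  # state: {'a': 4, 'b': 67, 'y': 12}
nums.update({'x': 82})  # {'a': 4, 'b': 67, 'y': 12, 'x': 82}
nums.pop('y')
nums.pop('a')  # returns 4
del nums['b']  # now {'x': 82}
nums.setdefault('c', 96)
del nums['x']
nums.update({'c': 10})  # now {'c': 10}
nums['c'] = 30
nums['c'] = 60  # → {'c': 60}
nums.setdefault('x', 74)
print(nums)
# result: {'c': 60, 'x': 74}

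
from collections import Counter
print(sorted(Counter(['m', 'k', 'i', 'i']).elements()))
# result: ['i', 'i', 'k', 'm']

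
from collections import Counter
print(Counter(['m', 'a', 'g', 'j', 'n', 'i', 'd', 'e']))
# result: Counter({'m': 1, 'a': 1, 'g': 1, 'j': 1, 'n': 1, 'i': 1, 'd': 1, 'e': 1})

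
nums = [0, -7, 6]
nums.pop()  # 6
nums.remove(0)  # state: [-7]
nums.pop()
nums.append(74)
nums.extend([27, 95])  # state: [74, 27, 95]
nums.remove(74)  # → [27, 95]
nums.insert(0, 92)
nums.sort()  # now [27, 92, 95]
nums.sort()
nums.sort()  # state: [27, 92, 95]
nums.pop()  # 95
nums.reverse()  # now [92, 27]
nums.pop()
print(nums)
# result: [92]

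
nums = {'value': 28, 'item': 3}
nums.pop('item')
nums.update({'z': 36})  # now {'value': 28, 'z': 36}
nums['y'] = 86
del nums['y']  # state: {'value': 28, 'z': 36}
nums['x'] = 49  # {'value': 28, 'z': 36, 'x': 49}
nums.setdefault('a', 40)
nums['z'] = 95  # {'value': 28, 'z': 95, 'x': 49, 'a': 40}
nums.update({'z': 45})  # {'value': 28, 'z': 45, 'x': 49, 'a': 40}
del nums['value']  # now {'z': 45, 'x': 49, 'a': 40}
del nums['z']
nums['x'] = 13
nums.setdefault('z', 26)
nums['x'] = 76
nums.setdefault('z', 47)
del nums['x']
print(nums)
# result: {'a': 40, 'z': 26}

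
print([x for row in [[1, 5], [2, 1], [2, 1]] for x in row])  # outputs [1, 5, 2, 1, 2, 1]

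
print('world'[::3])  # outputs wl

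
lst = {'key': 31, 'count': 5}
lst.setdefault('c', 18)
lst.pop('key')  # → 31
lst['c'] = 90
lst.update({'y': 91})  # {'count': 5, 'c': 90, 'y': 91}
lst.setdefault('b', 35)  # 35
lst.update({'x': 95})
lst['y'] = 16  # {'count': 5, 'c': 90, 'y': 16, 'b': 35, 'x': 95}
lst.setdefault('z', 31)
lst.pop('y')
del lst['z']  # {'count': 5, 'c': 90, 'b': 35, 'x': 95}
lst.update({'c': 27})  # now {'count': 5, 'c': 27, 'b': 35, 'x': 95}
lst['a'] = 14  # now {'count': 5, 'c': 27, 'b': 35, 'x': 95, 'a': 14}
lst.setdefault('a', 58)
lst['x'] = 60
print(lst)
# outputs {'count': 5, 'c': 27, 'b': 35, 'x': 60, 'a': 14}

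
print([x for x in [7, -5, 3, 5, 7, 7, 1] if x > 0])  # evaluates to [7, 3, 5, 7, 7, 1]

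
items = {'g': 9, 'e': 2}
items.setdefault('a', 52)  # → 52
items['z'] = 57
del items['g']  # {'e': 2, 'a': 52, 'z': 57}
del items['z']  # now {'e': 2, 'a': 52}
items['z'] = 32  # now {'e': 2, 'a': 52, 'z': 32}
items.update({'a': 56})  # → {'e': 2, 'a': 56, 'z': 32}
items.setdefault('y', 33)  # 33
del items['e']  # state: {'a': 56, 'z': 32, 'y': 33}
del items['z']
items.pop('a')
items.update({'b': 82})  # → {'y': 33, 'b': 82}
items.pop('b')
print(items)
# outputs {'y': 33}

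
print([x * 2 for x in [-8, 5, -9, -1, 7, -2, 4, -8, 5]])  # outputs [-16, 10, -18, -2, 14, -4, 8, -16, 10]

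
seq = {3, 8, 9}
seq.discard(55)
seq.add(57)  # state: {3, 8, 9, 57}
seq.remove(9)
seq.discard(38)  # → {3, 8, 57}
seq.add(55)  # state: {3, 8, 55, 57}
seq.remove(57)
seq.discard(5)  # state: {3, 8, 55}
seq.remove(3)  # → {8, 55}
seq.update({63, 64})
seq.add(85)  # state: {8, 55, 63, 64, 85}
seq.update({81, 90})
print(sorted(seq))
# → [8, 55, 63, 64, 81, 85, 90]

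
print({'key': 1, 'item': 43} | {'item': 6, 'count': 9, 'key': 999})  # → {'key': 999, 'item': 6, 'count': 9}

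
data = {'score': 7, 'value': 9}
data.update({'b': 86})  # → {'score': 7, 'value': 9, 'b': 86}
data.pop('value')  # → 9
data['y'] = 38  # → {'score': 7, 'b': 86, 'y': 38}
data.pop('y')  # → 38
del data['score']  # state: {'b': 86}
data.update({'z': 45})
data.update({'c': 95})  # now {'b': 86, 'z': 45, 'c': 95}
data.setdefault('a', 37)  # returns 37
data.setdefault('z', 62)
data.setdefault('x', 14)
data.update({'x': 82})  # {'b': 86, 'z': 45, 'c': 95, 'a': 37, 'x': 82}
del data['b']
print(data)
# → {'z': 45, 'c': 95, 'a': 37, 'x': 82}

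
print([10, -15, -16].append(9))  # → None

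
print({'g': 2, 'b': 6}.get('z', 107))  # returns 107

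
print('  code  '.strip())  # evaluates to code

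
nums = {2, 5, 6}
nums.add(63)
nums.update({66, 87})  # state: {2, 5, 6, 63, 66, 87}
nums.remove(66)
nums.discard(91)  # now {2, 5, 6, 63, 87}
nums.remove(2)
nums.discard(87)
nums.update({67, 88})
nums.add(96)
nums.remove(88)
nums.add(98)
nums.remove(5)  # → {6, 63, 67, 96, 98}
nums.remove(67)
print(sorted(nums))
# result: [6, 63, 96, 98]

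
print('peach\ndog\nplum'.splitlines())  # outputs ['peach', 'dog', 'plum']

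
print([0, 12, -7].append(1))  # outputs None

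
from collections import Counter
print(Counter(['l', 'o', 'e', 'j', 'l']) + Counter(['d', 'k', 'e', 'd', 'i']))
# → Counter({'l': 2, 'e': 2, 'd': 2, 'o': 1, 'j': 1, 'k': 1, 'i': 1})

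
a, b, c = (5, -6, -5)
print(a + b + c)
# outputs -6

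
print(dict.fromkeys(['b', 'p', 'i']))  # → {'b': None, 'p': None, 'i': None}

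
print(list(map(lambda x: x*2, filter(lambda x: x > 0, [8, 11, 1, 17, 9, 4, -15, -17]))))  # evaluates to [16, 22, 2, 34, 18, 8]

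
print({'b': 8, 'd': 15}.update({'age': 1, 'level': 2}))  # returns None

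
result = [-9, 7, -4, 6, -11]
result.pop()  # -11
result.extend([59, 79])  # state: [-9, 7, -4, 6, 59, 79]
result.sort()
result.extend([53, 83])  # [-9, -4, 6, 7, 59, 79, 53, 83]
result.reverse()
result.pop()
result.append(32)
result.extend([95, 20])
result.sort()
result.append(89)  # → [-4, 6, 7, 20, 32, 53, 59, 79, 83, 95, 89]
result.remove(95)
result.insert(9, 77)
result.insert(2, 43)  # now [-4, 6, 43, 7, 20, 32, 53, 59, 79, 83, 77, 89]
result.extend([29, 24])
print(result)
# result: [-4, 6, 43, 7, 20, 32, 53, 59, 79, 83, 77, 89, 29, 24]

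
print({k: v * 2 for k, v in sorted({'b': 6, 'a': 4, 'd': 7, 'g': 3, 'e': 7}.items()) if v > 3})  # {'a': 8, 'b': 12, 'd': 14, 'e': 14}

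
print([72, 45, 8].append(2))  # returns None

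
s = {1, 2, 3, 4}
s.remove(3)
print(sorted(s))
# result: [1, 2, 4]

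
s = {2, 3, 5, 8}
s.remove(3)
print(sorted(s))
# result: [2, 5, 8]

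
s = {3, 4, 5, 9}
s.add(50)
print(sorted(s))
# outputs [3, 4, 5, 9, 50]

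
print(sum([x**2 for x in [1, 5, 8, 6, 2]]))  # 130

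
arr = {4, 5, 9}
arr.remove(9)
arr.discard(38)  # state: {4, 5}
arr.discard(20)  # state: {4, 5}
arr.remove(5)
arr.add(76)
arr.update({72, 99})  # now {4, 72, 76, 99}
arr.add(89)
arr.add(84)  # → {4, 72, 76, 84, 89, 99}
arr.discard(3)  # {4, 72, 76, 84, 89, 99}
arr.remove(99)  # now {4, 72, 76, 84, 89}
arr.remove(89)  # {4, 72, 76, 84}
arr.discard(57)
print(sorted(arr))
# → [4, 72, 76, 84]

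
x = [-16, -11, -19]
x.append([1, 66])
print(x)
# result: [-16, -11, -19, [1, 66]]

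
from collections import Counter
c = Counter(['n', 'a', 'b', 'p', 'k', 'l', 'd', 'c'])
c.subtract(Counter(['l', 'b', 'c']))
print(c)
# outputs Counter({'n': 1, 'a': 1, 'p': 1, 'k': 1, 'd': 1, 'b': 0, 'l': 0, 'c': 0})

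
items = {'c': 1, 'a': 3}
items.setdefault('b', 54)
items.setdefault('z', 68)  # 68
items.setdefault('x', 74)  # 74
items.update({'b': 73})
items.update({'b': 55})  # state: {'c': 1, 'a': 3, 'b': 55, 'z': 68, 'x': 74}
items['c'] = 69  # {'c': 69, 'a': 3, 'b': 55, 'z': 68, 'x': 74}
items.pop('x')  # 74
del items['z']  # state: {'c': 69, 'a': 3, 'b': 55}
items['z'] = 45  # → {'c': 69, 'a': 3, 'b': 55, 'z': 45}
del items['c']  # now {'a': 3, 'b': 55, 'z': 45}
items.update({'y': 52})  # {'a': 3, 'b': 55, 'z': 45, 'y': 52}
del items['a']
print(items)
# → {'b': 55, 'z': 45, 'y': 52}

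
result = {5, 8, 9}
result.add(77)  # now {5, 8, 9, 77}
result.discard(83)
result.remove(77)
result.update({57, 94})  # {5, 8, 9, 57, 94}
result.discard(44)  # {5, 8, 9, 57, 94}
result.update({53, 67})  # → {5, 8, 9, 53, 57, 67, 94}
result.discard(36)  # {5, 8, 9, 53, 57, 67, 94}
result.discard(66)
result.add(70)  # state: {5, 8, 9, 53, 57, 67, 70, 94}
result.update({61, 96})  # {5, 8, 9, 53, 57, 61, 67, 70, 94, 96}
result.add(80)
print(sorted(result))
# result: [5, 8, 9, 53, 57, 61, 67, 70, 80, 94, 96]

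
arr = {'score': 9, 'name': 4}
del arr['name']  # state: {'score': 9}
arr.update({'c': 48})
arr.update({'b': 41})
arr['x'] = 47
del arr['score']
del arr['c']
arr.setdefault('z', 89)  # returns 89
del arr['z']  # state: {'b': 41, 'x': 47}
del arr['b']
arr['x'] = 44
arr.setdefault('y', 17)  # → 17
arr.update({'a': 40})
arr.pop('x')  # 44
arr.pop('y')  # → 17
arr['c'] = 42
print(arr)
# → {'a': 40, 'c': 42}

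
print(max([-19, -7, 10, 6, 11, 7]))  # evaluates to 11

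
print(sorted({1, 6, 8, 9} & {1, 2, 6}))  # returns [1, 6]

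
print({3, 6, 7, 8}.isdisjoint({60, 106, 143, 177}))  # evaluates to True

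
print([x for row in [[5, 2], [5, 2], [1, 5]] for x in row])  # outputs [5, 2, 5, 2, 1, 5]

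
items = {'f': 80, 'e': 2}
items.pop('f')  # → 80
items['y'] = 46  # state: {'e': 2, 'y': 46}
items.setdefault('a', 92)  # 92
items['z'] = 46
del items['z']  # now {'e': 2, 'y': 46, 'a': 92}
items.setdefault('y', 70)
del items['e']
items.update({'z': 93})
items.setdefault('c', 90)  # 90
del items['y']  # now {'a': 92, 'z': 93, 'c': 90}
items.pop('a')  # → 92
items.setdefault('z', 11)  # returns 93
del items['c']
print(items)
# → {'z': 93}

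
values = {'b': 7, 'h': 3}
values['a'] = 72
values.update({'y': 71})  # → {'b': 7, 'h': 3, 'a': 72, 'y': 71}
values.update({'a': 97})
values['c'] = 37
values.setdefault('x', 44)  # 44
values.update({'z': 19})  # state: {'b': 7, 'h': 3, 'a': 97, 'y': 71, 'c': 37, 'x': 44, 'z': 19}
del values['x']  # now {'b': 7, 'h': 3, 'a': 97, 'y': 71, 'c': 37, 'z': 19}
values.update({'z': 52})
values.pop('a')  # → 97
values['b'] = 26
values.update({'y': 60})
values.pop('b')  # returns 26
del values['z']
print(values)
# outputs {'h': 3, 'y': 60, 'c': 37}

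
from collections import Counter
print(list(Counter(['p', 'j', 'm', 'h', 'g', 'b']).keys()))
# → ['p', 'j', 'm', 'h', 'g', 'b']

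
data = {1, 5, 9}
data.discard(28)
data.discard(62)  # {1, 5, 9}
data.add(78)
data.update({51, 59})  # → {1, 5, 9, 51, 59, 78}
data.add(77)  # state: {1, 5, 9, 51, 59, 77, 78}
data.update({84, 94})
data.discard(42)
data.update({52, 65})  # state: {1, 5, 9, 51, 52, 59, 65, 77, 78, 84, 94}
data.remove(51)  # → {1, 5, 9, 52, 59, 65, 77, 78, 84, 94}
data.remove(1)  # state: {5, 9, 52, 59, 65, 77, 78, 84, 94}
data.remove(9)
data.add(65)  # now {5, 52, 59, 65, 77, 78, 84, 94}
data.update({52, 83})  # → {5, 52, 59, 65, 77, 78, 83, 84, 94}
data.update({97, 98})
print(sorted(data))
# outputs [5, 52, 59, 65, 77, 78, 83, 84, 94, 97, 98]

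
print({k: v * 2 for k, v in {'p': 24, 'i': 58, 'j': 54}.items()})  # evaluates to {'p': 48, 'i': 116, 'j': 108}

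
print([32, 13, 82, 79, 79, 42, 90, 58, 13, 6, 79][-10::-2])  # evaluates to [13]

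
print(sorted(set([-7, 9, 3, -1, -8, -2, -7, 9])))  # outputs [-8, -7, -2, -1, 3, 9]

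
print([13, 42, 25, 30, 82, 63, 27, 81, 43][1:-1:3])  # [42, 82, 81]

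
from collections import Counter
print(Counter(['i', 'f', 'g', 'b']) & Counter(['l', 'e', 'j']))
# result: Counter()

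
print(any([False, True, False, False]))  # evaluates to True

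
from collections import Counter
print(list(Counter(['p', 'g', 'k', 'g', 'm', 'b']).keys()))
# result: ['p', 'g', 'k', 'm', 'b']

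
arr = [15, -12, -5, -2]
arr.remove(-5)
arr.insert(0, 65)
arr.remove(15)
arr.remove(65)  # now [-12, -2]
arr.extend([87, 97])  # [-12, -2, 87, 97]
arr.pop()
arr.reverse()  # [87, -2, -12]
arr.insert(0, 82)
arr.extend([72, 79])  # [82, 87, -2, -12, 72, 79]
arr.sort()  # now [-12, -2, 72, 79, 82, 87]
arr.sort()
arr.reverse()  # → [87, 82, 79, 72, -2, -12]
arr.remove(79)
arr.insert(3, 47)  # [87, 82, 72, 47, -2, -12]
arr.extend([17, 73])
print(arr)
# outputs [87, 82, 72, 47, -2, -12, 17, 73]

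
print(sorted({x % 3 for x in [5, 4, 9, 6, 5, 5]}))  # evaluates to [0, 1, 2]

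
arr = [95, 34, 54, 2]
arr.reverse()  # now [2, 54, 34, 95]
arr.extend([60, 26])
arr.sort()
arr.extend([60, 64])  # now [2, 26, 34, 54, 60, 95, 60, 64]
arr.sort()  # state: [2, 26, 34, 54, 60, 60, 64, 95]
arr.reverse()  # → [95, 64, 60, 60, 54, 34, 26, 2]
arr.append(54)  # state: [95, 64, 60, 60, 54, 34, 26, 2, 54]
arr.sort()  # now [2, 26, 34, 54, 54, 60, 60, 64, 95]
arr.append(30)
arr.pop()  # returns 30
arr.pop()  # 95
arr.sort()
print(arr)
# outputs [2, 26, 34, 54, 54, 60, 60, 64]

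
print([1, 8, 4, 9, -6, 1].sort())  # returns None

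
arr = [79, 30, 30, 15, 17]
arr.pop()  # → 17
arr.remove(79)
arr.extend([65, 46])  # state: [30, 30, 15, 65, 46]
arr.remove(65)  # [30, 30, 15, 46]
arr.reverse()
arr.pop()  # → 30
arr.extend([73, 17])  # [46, 15, 30, 73, 17]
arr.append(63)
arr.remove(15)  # [46, 30, 73, 17, 63]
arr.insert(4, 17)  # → [46, 30, 73, 17, 17, 63]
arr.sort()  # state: [17, 17, 30, 46, 63, 73]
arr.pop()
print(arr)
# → [17, 17, 30, 46, 63]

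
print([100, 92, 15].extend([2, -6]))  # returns None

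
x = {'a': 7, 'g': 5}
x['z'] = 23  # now {'a': 7, 'g': 5, 'z': 23}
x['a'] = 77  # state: {'a': 77, 'g': 5, 'z': 23}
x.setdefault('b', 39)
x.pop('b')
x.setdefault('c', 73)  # 73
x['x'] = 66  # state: {'a': 77, 'g': 5, 'z': 23, 'c': 73, 'x': 66}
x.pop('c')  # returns 73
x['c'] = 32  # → {'a': 77, 'g': 5, 'z': 23, 'x': 66, 'c': 32}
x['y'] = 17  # {'a': 77, 'g': 5, 'z': 23, 'x': 66, 'c': 32, 'y': 17}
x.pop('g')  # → 5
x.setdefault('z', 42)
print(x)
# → {'a': 77, 'z': 23, 'x': 66, 'c': 32, 'y': 17}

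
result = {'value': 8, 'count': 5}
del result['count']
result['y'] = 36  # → {'value': 8, 'y': 36}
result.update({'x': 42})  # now {'value': 8, 'y': 36, 'x': 42}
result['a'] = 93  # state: {'value': 8, 'y': 36, 'x': 42, 'a': 93}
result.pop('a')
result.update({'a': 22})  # {'value': 8, 'y': 36, 'x': 42, 'a': 22}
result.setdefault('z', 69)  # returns 69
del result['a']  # {'value': 8, 'y': 36, 'x': 42, 'z': 69}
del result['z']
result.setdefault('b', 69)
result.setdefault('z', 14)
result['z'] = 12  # {'value': 8, 'y': 36, 'x': 42, 'b': 69, 'z': 12}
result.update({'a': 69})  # {'value': 8, 'y': 36, 'x': 42, 'b': 69, 'z': 12, 'a': 69}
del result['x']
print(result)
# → {'value': 8, 'y': 36, 'b': 69, 'z': 12, 'a': 69}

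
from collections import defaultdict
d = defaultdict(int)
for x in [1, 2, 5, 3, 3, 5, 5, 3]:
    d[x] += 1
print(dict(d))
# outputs {1: 1, 2: 1, 5: 3, 3: 3}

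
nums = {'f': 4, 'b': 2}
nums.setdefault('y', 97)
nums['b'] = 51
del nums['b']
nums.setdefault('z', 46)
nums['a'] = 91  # {'f': 4, 'y': 97, 'z': 46, 'a': 91}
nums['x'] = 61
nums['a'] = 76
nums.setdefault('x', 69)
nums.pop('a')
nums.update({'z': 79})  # {'f': 4, 'y': 97, 'z': 79, 'x': 61}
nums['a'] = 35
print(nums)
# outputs {'f': 4, 'y': 97, 'z': 79, 'x': 61, 'a': 35}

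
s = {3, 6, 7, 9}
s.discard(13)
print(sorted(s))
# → [3, 6, 7, 9]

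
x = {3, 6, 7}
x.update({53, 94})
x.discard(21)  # {3, 6, 7, 53, 94}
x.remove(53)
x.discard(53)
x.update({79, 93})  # {3, 6, 7, 79, 93, 94}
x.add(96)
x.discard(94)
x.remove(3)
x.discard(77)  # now {6, 7, 79, 93, 96}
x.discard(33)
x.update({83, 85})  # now {6, 7, 79, 83, 85, 93, 96}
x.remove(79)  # {6, 7, 83, 85, 93, 96}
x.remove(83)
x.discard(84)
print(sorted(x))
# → [6, 7, 85, 93, 96]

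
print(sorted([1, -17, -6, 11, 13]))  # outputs [-17, -6, 1, 11, 13]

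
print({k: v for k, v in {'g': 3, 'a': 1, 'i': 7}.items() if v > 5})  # {'i': 7}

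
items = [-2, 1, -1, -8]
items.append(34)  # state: [-2, 1, -1, -8, 34]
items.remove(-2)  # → [1, -1, -8, 34]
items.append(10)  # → [1, -1, -8, 34, 10]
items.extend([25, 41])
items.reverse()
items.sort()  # [-8, -1, 1, 10, 25, 34, 41]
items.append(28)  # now [-8, -1, 1, 10, 25, 34, 41, 28]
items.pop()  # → 28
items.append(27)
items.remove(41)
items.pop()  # 27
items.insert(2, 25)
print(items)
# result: [-8, -1, 25, 1, 10, 25, 34]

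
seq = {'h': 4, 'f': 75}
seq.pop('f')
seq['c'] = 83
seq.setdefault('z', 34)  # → 34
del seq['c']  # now {'h': 4, 'z': 34}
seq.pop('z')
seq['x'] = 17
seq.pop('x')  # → 17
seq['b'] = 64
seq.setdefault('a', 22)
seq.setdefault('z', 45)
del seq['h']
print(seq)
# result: {'b': 64, 'a': 22, 'z': 45}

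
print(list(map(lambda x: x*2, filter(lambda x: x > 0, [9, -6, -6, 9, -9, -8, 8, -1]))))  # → [18, 18, 16]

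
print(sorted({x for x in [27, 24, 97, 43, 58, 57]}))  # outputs [24, 27, 43, 57, 58, 97]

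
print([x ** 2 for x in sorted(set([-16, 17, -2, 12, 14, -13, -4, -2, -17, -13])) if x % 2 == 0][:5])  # [256, 16, 4, 144, 196]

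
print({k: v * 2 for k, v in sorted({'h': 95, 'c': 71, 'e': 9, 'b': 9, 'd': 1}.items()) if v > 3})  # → {'b': 18, 'c': 142, 'e': 18, 'h': 190}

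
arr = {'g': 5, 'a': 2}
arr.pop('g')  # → 5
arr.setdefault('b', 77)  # 77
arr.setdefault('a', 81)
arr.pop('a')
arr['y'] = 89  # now {'b': 77, 'y': 89}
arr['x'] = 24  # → {'b': 77, 'y': 89, 'x': 24}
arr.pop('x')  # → 24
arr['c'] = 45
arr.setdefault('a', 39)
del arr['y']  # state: {'b': 77, 'c': 45, 'a': 39}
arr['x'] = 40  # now {'b': 77, 'c': 45, 'a': 39, 'x': 40}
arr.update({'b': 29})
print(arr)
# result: {'b': 29, 'c': 45, 'a': 39, 'x': 40}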